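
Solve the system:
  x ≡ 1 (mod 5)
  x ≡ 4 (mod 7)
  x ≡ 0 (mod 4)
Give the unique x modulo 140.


Moduli 5, 7, 4 are pairwise coprime; by CRT there is a unique solution modulo M = 5 · 7 · 4 = 140.
Solve pairwise, accumulating the modulus:
  Start with x ≡ 1 (mod 5).
  Combine with x ≡ 4 (mod 7): since gcd(5, 7) = 1, we get a unique residue mod 35.
    Write x = 1 + 5·t and substitute into x ≡ 4 (mod 7): 5·t ≡ 4 − 1 = 3 (mod 7).
    The inverse of 5 mod 7 is 3 (since 5·3 = 15 = 2·7 + 1), so t ≡ 3·3 = 9 ≡ 2 (mod 7).
    Then x = 1 + 5·2 = 11, valid modulo lcm(5, 7) = 35: x ≡ 11 (mod 35).
  Combine with x ≡ 0 (mod 4): since gcd(35, 4) = 1, we get a unique residue mod 140.
    Write x = 11 + 35·t and substitute into x ≡ 0 (mod 4): 35·t ≡ 0 − 11 = -11 (mod 4).
    Reduce coefficients mod 4: 3·t ≡ 1 (mod 4).
    The inverse of 3 mod 4 is 3 (since 3·3 = 9 = 2·4 + 1), so t ≡ 3·1 = 3 ≡ 3 (mod 4).
    Then x = 11 + 35·3 = 116, valid modulo lcm(35, 4) = 140: x ≡ 116 (mod 140).
Verify: 116 mod 5 = 1 ✓, 116 mod 7 = 4 ✓, 116 mod 4 = 0 ✓.

x ≡ 116 (mod 140).


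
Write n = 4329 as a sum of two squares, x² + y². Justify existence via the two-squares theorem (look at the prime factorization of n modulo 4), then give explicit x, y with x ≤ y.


Step 1: Factor n = 4329 = 3^2 · 13 · 37.
Step 2: Check the mod-4 condition on each prime factor: 3 ≡ 3 (mod 4), exponent 2 (must be even); 13 ≡ 1 (mod 4), exponent 1; 37 ≡ 1 (mod 4), exponent 1.
All primes ≡ 3 (mod 4) appear to even exponent (or don't appear), so by the two-squares theorem n IS expressible as a sum of two squares.
Step 3: Build a representation. Group n = k² · m with k = 3 and m = 13 · 37 = 481 (a product of primes ≡ 1 (mod 4)); a representation of m scales to one of n via (k·x)² + (k·y)² = k²(x² + y²). Each prime p ≡ 1 (mod 4) is itself a sum of two squares; find a² by testing p − a² for a perfect square:
  13: 13 − 1² = 12, 13 − 2² = 9 = 3² ⇒ 13 = 2² + 3².
  37: 37 − 1² = 36 = 6² ⇒ 37 = 1² + 6².
  Combine using the Brahmagupta–Fibonacci identity (a² + b²)(c² + d²) = (ac − bd)² + (ad + bc)² = (ac + bd)² + (ad − bc)²:
  13 · 37 = 481: from (2² + 3²)(1² + 6²), take (2·1 − 3·6, 2·6 + 3·1) = (2 − 18, 12 + 3) = (-16, 15); dropping signs (only squares matter) gives (16, 15); check 16² + 15² = 256 + 225 = 481 ✓.
  Scale by k = 3: (3·16, 3·15) = (48, 45).
Step 4: Order so x ≤ y and verify: 45² + 48² = 2025 + 2304 = 4329 = n. ✓

n = 4329 = 45² + 48² (one valid representation with x ≤ y).


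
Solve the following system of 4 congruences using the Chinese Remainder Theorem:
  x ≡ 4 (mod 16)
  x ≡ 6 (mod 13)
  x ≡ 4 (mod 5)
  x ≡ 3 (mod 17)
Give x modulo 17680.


Product of moduli M = 16 · 13 · 5 · 17 = 17680.
Merge one congruence at a time:
  Start: x ≡ 4 (mod 16).
  Combine with x ≡ 6 (mod 13); new modulus lcm = 208.
    Write x = 4 + 16·t and substitute into x ≡ 6 (mod 13): 16·t ≡ 6 − 4 = 2 (mod 13).
    Reduce coefficients mod 13: 3·t ≡ 2 (mod 13).
    The inverse of 3 mod 13 is 9 (since 3·9 = 27 = 2·13 + 1), so t ≡ 9·2 = 18 ≡ 5 (mod 13).
    Then x = 4 + 16·5 = 84, valid modulo lcm(16, 13) = 208: x ≡ 84 (mod 208).
  Combine with x ≡ 4 (mod 5); new modulus lcm = 1040.
    Write x = 84 + 208·t and substitute into x ≡ 4 (mod 5): 208·t ≡ 4 − 84 = -80 (mod 5).
    Reduce coefficients mod 5: 3·t ≡ 0 (mod 5).
    The inverse of 3 mod 5 is 2 (since 3·2 = 6 = 1·5 + 1), so t ≡ 2·0 = 0 ≡ 0 (mod 5).
    Then x = 84 + 208·0 = 84, valid modulo lcm(208, 5) = 1040: x ≡ 84 (mod 1040).
  Combine with x ≡ 3 (mod 17); new modulus lcm = 17680.
    Write x = 84 + 1040·t and substitute into x ≡ 3 (mod 17): 1040·t ≡ 3 − 84 = -81 (mod 17).
    Reduce coefficients mod 17: 3·t ≡ 4 (mod 17).
    The inverse of 3 mod 17 is 6 (since 3·6 = 18 = 1·17 + 1), so t ≡ 6·4 = 24 ≡ 7 (mod 17).
    Then x = 84 + 1040·7 = 7364, valid modulo lcm(1040, 17) = 17680: x ≡ 7364 (mod 17680).
Verify against each original: 7364 mod 16 = 4, 7364 mod 13 = 6, 7364 mod 5 = 4, 7364 mod 17 = 3.

x ≡ 7364 (mod 17680).


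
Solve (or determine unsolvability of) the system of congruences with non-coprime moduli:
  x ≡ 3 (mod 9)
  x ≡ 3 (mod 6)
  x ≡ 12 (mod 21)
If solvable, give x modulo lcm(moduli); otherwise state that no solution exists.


Moduli 9, 6, 21 are not pairwise coprime, so CRT works modulo lcm(m_i) when all pairwise compatibility conditions hold.
Pairwise compatibility: gcd(m_i, m_j) must divide a_i - a_j for every pair.
Merge one congruence at a time:
  Start: x ≡ 3 (mod 9).
  Combine with x ≡ 3 (mod 6): gcd(9, 6) = 3; 3 - 3 = 0, which IS divisible by 3, so compatible.
    Write x = 3 + 9·t and substitute into x ≡ 3 (mod 6): 9·t ≡ 3 − 3 = 0 (mod 6).
    Divide the congruence (and modulus) by g = 3: 3·t ≡ 0 (mod 2).
    Reduce coefficients mod 2: 1·t ≡ 0 (mod 2).
    So t ≡ 0 (mod 2).
    Then x = 3 + 9·0 = 3, valid modulo lcm(9, 6) = 18: x ≡ 3 (mod 18).
  Combine with x ≡ 12 (mod 21): gcd(18, 21) = 3; 12 - 3 = 9, which IS divisible by 3, so compatible.
    Write x = 3 + 18·t and substitute into x ≡ 12 (mod 21): 18·t ≡ 12 − 3 = 9 (mod 21).
    Divide the congruence (and modulus) by g = 3: 6·t ≡ 3 (mod 7).
    The inverse of 6 mod 7 is 6 (since 6·6 = 36 = 5·7 + 1), so t ≡ 6·3 = 18 ≡ 4 (mod 7).
    Then x = 3 + 18·4 = 75, valid modulo lcm(18, 21) = 126: x ≡ 75 (mod 126).
Verify: 75 mod 9 = 3, 75 mod 6 = 3, 75 mod 21 = 12.

x ≡ 75 (mod 126).


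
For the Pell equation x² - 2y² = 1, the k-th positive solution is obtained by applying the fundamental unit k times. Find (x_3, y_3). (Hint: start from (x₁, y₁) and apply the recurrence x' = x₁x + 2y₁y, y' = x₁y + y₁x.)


Step 1: Find the fundamental solution (x₁, y₁) of x² - 2y² = 1.
  Expand √2 as a continued fraction. a₀ = ⌊√2⌋ = 1; iterate m_{k+1} = d_k·a_k − m_k, d_{k+1} = (2 − m_{k+1}²)/d_k, a_{k+1} = ⌊(a₀ + m_{k+1})/d_{k+1}⌋ (starting m₀ = 0, d₀ = 1), with convergents p_k = a_k·p_{k-1} + p_{k-2}, q_k = a_k·q_{k-1} + q_{k-2} (p₋₁ = 1, q₋₁ = 0):
  k = 0: a₀ = 1; p₀/q₀ = 1/1; p₀² − 2·q₀² = 1 − 2 = -1.
  k = 1: m = 1, d = 1, a = ⌊(1 + 1)/1⌋ = 2; p/q = (2·1 + 1)/(2·1 + 0) = 3/2; p² − 2·q² = 9 − 8 = 1.
  The first convergent with p² − 2·q² = 1 gives the fundamental solution (x₁, y₁) = (3, 2).
Step 2: Apply the recurrence (x_{n+1}, y_{n+1}) = (x₁x_n + 2y₁y_n, x₁y_n + y₁x_n) repeatedly.
  From (x_1, y_1) = (3, 2): x_2 = 3·3 + 2·2·2 = 17; y_2 = 3·2 + 2·3 = 12.
  From (x_2, y_2) = (17, 12): x_3 = 3·17 + 2·2·12 = 99; y_3 = 3·12 + 2·17 = 70.
Step 3: Verify x_3² - 2·y_3² = 9801 - 9800 = 1 (should be 1). ✓

(x_1, y_1) = (3, 2); (x_3, y_3) = (99, 70).


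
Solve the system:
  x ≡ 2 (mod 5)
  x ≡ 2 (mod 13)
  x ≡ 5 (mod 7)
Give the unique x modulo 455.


Moduli 5, 13, 7 are pairwise coprime; by CRT there is a unique solution modulo M = 5 · 13 · 7 = 455.
Solve pairwise, accumulating the modulus:
  Start with x ≡ 2 (mod 5).
  Combine with x ≡ 2 (mod 13): since gcd(5, 13) = 1, we get a unique residue mod 65.
    Write x = 2 + 5·t and substitute into x ≡ 2 (mod 13): 5·t ≡ 2 − 2 = 0 (mod 13).
    The inverse of 5 mod 13 is 8 (since 5·8 = 40 = 3·13 + 1), so t ≡ 8·0 = 0 ≡ 0 (mod 13).
    Then x = 2 + 5·0 = 2, valid modulo lcm(5, 13) = 65: x ≡ 2 (mod 65).
  Combine with x ≡ 5 (mod 7): since gcd(65, 7) = 1, we get a unique residue mod 455.
    Write x = 2 + 65·t and substitute into x ≡ 5 (mod 7): 65·t ≡ 5 − 2 = 3 (mod 7).
    Reduce coefficients mod 7: 2·t ≡ 3 (mod 7).
    The inverse of 2 mod 7 is 4 (since 2·4 = 8 = 1·7 + 1), so t ≡ 4·3 = 12 ≡ 5 (mod 7).
    Then x = 2 + 65·5 = 327, valid modulo lcm(65, 7) = 455: x ≡ 327 (mod 455).
Verify: 327 mod 5 = 2 ✓, 327 mod 13 = 2 ✓, 327 mod 7 = 5 ✓.

x ≡ 327 (mod 455).


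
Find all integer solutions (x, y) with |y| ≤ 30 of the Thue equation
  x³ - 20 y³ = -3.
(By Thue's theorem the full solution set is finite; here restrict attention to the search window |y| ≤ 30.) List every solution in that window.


The equation is x³ - 20y³ = -3. For fixed y, x³ = 20·y³ − 3, so a solution requires the RHS to be a perfect cube.
Strategy: iterate y from -30 to 30, compute RHS = 20·y³ − 3, and check whether it is a (positive or negative) perfect cube.
Check small values of y:
  y = 0: RHS = -3 is not a perfect cube.
  y = 1: RHS = 17 is not a perfect cube.
  y = -1: RHS = -23 is not a perfect cube.
  y = 2: RHS = 157 is not a perfect cube.
  y = -2: RHS = -163 is not a perfect cube.
  y = 3: RHS = 537 is not a perfect cube.
  y = -3: RHS = -543 is not a perfect cube.
Continuing the search up to |y| = 30 finds no solutions either.
No (x, y) in the scanned range satisfies the equation.

No integer solutions with |y| ≤ 30.


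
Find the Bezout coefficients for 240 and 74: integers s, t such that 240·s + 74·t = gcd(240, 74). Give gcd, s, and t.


Euclidean algorithm on (240, 74) — divide until remainder is 0:
  240 = 3 · 74 + 18
  74 = 4 · 18 + 2
  18 = 9 · 2 + 0
gcd(240, 74) = 2.
Track Bezout coefficients alongside the remainders: start with r₀ = 240 = a·1 + b·0 (s = 1, t = 0) and r₁ = 74 = a·0 + b·1 (s = 0, t = 1); each new remainder r_{k+1} = r_{k-1} − q_k·r_k inherits s_{k+1} = s_{k-1} − q_k·s_k, t_{k+1} = t_{k-1} − q_k·t_k, so r_k = a·s_k + b·t_k at every step:
  q = 3: r = 18, s = 1 − 3·0 = 1, t = 0 − 3·1 = -3  (check: 240·1 + 74·(-3) = 18)
  q = 4: r = 2, s = 0 − 4·1 = -4, t = 1 − 4·(-3) = 13  (check: 240·(-4) + 74·13 = 2)
The row with r = 2 (the gcd) gives the Bezout coefficients s = -4, t = 13.
Result: 240 · (-4) + 74 · (13) = 2.

gcd(240, 74) = 2; s = -4, t = 13 (check: 240·(-4) + 74·13 = 2).


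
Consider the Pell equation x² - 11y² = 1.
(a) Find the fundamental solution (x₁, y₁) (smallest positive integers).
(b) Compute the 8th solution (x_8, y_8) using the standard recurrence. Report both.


Step 1: Find the fundamental solution (x₁, y₁) of x² - 11y² = 1.
  Expand √11 as a continued fraction. a₀ = ⌊√11⌋ = 3; iterate m_{k+1} = d_k·a_k − m_k, d_{k+1} = (11 − m_{k+1}²)/d_k, a_{k+1} = ⌊(a₀ + m_{k+1})/d_{k+1}⌋ (starting m₀ = 0, d₀ = 1), with convergents p_k = a_k·p_{k-1} + p_{k-2}, q_k = a_k·q_{k-1} + q_{k-2} (p₋₁ = 1, q₋₁ = 0):
  k = 0: a₀ = 3; p₀/q₀ = 3/1; p₀² − 11·q₀² = 9 − 11 = -2.
  k = 1: m = 3, d = 2, a = ⌊(3 + 3)/2⌋ = 3; p/q = (3·3 + 1)/(3·1 + 0) = 10/3; p² − 11·q² = 100 − 99 = 1.
  The first convergent with p² − 11·q² = 1 gives the fundamental solution (x₁, y₁) = (10, 3).
Step 2: Apply the recurrence (x_{n+1}, y_{n+1}) = (x₁x_n + 11y₁y_n, x₁y_n + y₁x_n) repeatedly.
  From (x_1, y_1) = (10, 3): x_2 = 10·10 + 11·3·3 = 199; y_2 = 10·3 + 3·10 = 60.
  From (x_2, y_2) = (199, 60): x_3 = 10·199 + 11·3·60 = 3970; y_3 = 10·60 + 3·199 = 1197.
  From (x_3, y_3) = (3970, 1197): x_4 = 10·3970 + 11·3·1197 = 79201; y_4 = 10·1197 + 3·3970 = 23880.
  From (x_4, y_4) = (79201, 23880): x_5 = 10·79201 + 11·3·23880 = 1580050; y_5 = 10·23880 + 3·79201 = 476403.
  From (x_5, y_5) = (1580050, 476403): x_6 = 10·1580050 + 11·3·476403 = 31521799; y_6 = 10·476403 + 3·1580050 = 9504180.
  From (x_6, y_6) = (31521799, 9504180): x_7 = 10·31521799 + 11·3·9504180 = 628855930; y_7 = 10·9504180 + 3·31521799 = 189607197.
  From (x_7, y_7) = (628855930, 189607197): x_8 = 10·628855930 + 11·3·189607197 = 12545596801; y_8 = 10·189607197 + 3·628855930 = 3782639760.
Step 3: Verify x_8² - 11·y_8² = 157391999093261433601 - 157391999093261433600 = 1 (should be 1). ✓

(x_1, y_1) = (10, 3); (x_8, y_8) = (12545596801, 3782639760).


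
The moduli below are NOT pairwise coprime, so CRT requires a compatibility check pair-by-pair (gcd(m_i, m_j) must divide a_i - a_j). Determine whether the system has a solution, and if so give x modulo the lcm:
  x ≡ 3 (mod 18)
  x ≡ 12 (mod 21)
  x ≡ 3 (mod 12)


Moduli 18, 21, 12 are not pairwise coprime, so CRT works modulo lcm(m_i) when all pairwise compatibility conditions hold.
Pairwise compatibility: gcd(m_i, m_j) must divide a_i - a_j for every pair.
Merge one congruence at a time:
  Start: x ≡ 3 (mod 18).
  Combine with x ≡ 12 (mod 21): gcd(18, 21) = 3; 12 - 3 = 9, which IS divisible by 3, so compatible.
    Write x = 3 + 18·t and substitute into x ≡ 12 (mod 21): 18·t ≡ 12 − 3 = 9 (mod 21).
    Divide the congruence (and modulus) by g = 3: 6·t ≡ 3 (mod 7).
    The inverse of 6 mod 7 is 6 (since 6·6 = 36 = 5·7 + 1), so t ≡ 6·3 = 18 ≡ 4 (mod 7).
    Then x = 3 + 18·4 = 75, valid modulo lcm(18, 21) = 126: x ≡ 75 (mod 126).
  Combine with x ≡ 3 (mod 12): gcd(126, 12) = 6; 3 - 75 = -72, which IS divisible by 6, so compatible.
    Write x = 75 + 126·t and substitute into x ≡ 3 (mod 12): 126·t ≡ 3 − 75 = -72 (mod 12).
    Divide the congruence (and modulus) by g = 6: 21·t ≡ -12 (mod 2).
    Reduce coefficients mod 2: 1·t ≡ 0 (mod 2).
    So t ≡ 0 (mod 2).
    Then x = 75 + 126·0 = 75, valid modulo lcm(126, 12) = 252: x ≡ 75 (mod 252).
Verify: 75 mod 18 = 3, 75 mod 21 = 12, 75 mod 12 = 3.

x ≡ 75 (mod 252).


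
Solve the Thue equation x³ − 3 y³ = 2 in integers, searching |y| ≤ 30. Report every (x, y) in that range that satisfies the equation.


The equation is x³ - 3y³ = 2. For fixed y, x³ = 3·y³ + 2, so a solution requires the RHS to be a perfect cube.
Strategy: iterate y from -30 to 30, compute RHS = 3·y³ + 2, and check whether it is a (positive or negative) perfect cube.
Check small values of y:
  y = 0: RHS = 2 is not a perfect cube.
  y = 1: RHS = 5 is not a perfect cube.
  y = -1: RHS = -1 = (-1)³ ⇒ x = -1 works.
  y = 2: RHS = 26 is not a perfect cube.
  y = -2: RHS = -22 is not a perfect cube.
  y = 3: RHS = 83 is not a perfect cube.
  y = -3: RHS = -79 is not a perfect cube.
Continuing the search up to |y| = 30 finds no further solutions beyond those listed.
Collected solutions: (-1, -1).

Solutions (with |y| ≤ 30): (-1, -1).


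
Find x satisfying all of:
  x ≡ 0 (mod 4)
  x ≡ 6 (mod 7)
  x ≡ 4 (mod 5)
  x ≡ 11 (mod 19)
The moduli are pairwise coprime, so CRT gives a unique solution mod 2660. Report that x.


Product of moduli M = 4 · 7 · 5 · 19 = 2660.
Merge one congruence at a time:
  Start: x ≡ 0 (mod 4).
  Combine with x ≡ 6 (mod 7); new modulus lcm = 28.
    Write x = 0 + 4·t and substitute into x ≡ 6 (mod 7): 4·t ≡ 6 − 0 = 6 (mod 7).
    The inverse of 4 mod 7 is 2 (since 4·2 = 8 = 1·7 + 1), so t ≡ 2·6 = 12 ≡ 5 (mod 7).
    Then x = 0 + 4·5 = 20, valid modulo lcm(4, 7) = 28: x ≡ 20 (mod 28).
  Combine with x ≡ 4 (mod 5); new modulus lcm = 140.
    Write x = 20 + 28·t and substitute into x ≡ 4 (mod 5): 28·t ≡ 4 − 20 = -16 (mod 5).
    Reduce coefficients mod 5: 3·t ≡ 4 (mod 5).
    The inverse of 3 mod 5 is 2 (since 3·2 = 6 = 1·5 + 1), so t ≡ 2·4 = 8 ≡ 3 (mod 5).
    Then x = 20 + 28·3 = 104, valid modulo lcm(28, 5) = 140: x ≡ 104 (mod 140).
  Combine with x ≡ 11 (mod 19); new modulus lcm = 2660.
    Write x = 104 + 140·t and substitute into x ≡ 11 (mod 19): 140·t ≡ 11 − 104 = -93 (mod 19).
    Reduce coefficients mod 19: 7·t ≡ 2 (mod 19).
    The inverse of 7 mod 19 is 11 (since 7·11 = 77 = 4·19 + 1), so t ≡ 11·2 = 22 ≡ 3 (mod 19).
    Then x = 104 + 140·3 = 524, valid modulo lcm(140, 19) = 2660: x ≡ 524 (mod 2660).
Verify against each original: 524 mod 4 = 0, 524 mod 7 = 6, 524 mod 5 = 4, 524 mod 19 = 11.

x ≡ 524 (mod 2660).


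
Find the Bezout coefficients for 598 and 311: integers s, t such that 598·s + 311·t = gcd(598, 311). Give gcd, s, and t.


Euclidean algorithm on (598, 311) — divide until remainder is 0:
  598 = 1 · 311 + 287
  311 = 1 · 287 + 24
  287 = 11 · 24 + 23
  24 = 1 · 23 + 1
  23 = 23 · 1 + 0
gcd(598, 311) = 1.
Track Bezout coefficients alongside the remainders: start with r₀ = 598 = a·1 + b·0 (s = 1, t = 0) and r₁ = 311 = a·0 + b·1 (s = 0, t = 1); each new remainder r_{k+1} = r_{k-1} − q_k·r_k inherits s_{k+1} = s_{k-1} − q_k·s_k, t_{k+1} = t_{k-1} − q_k·t_k, so r_k = a·s_k + b·t_k at every step:
  q = 1: r = 287, s = 1 − 1·0 = 1, t = 0 − 1·1 = -1  (check: 598·1 + 311·(-1) = 287)
  q = 1: r = 24, s = 0 − 1·1 = -1, t = 1 − 1·(-1) = 2  (check: 598·(-1) + 311·2 = 24)
  q = 11: r = 23, s = 1 − 11·(-1) = 12, t = -1 − 11·2 = -23  (check: 598·12 + 311·(-23) = 23)
  q = 1: r = 1, s = -1 − 1·12 = -13, t = 2 − 1·(-23) = 25  (check: 598·(-13) + 311·25 = 1)
The row with r = 1 (the gcd) gives the Bezout coefficients s = -13, t = 25.
Result: 598 · (-13) + 311 · (25) = 1.

gcd(598, 311) = 1; s = -13, t = 25 (check: 598·(-13) + 311·25 = 1).


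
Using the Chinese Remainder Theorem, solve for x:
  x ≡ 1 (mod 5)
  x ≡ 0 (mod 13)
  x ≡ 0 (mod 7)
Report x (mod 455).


Moduli 5, 13, 7 are pairwise coprime; by CRT there is a unique solution modulo M = 5 · 13 · 7 = 455.
Solve pairwise, accumulating the modulus:
  Start with x ≡ 1 (mod 5).
  Combine with x ≡ 0 (mod 13): since gcd(5, 13) = 1, we get a unique residue mod 65.
    Write x = 1 + 5·t and substitute into x ≡ 0 (mod 13): 5·t ≡ 0 − 1 = -1 (mod 13).
    Reduce coefficients mod 13: 5·t ≡ 12 (mod 13).
    The inverse of 5 mod 13 is 8 (since 5·8 = 40 = 3·13 + 1), so t ≡ 8·12 = 96 ≡ 5 (mod 13).
    Then x = 1 + 5·5 = 26, valid modulo lcm(5, 13) = 65: x ≡ 26 (mod 65).
  Combine with x ≡ 0 (mod 7): since gcd(65, 7) = 1, we get a unique residue mod 455.
    Write x = 26 + 65·t and substitute into x ≡ 0 (mod 7): 65·t ≡ 0 − 26 = -26 (mod 7).
    Reduce coefficients mod 7: 2·t ≡ 2 (mod 7).
    The inverse of 2 mod 7 is 4 (since 2·4 = 8 = 1·7 + 1), so t ≡ 4·2 = 8 ≡ 1 (mod 7).
    Then x = 26 + 65·1 = 91, valid modulo lcm(65, 7) = 455: x ≡ 91 (mod 455).
Verify: 91 mod 5 = 1 ✓, 91 mod 13 = 0 ✓, 91 mod 7 = 0 ✓.

x ≡ 91 (mod 455).


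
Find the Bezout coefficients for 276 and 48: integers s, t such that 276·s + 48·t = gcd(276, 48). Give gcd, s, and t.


Euclidean algorithm on (276, 48) — divide until remainder is 0:
  276 = 5 · 48 + 36
  48 = 1 · 36 + 12
  36 = 3 · 12 + 0
gcd(276, 48) = 12.
Track Bezout coefficients alongside the remainders: start with r₀ = 276 = a·1 + b·0 (s = 1, t = 0) and r₁ = 48 = a·0 + b·1 (s = 0, t = 1); each new remainder r_{k+1} = r_{k-1} − q_k·r_k inherits s_{k+1} = s_{k-1} − q_k·s_k, t_{k+1} = t_{k-1} − q_k·t_k, so r_k = a·s_k + b·t_k at every step:
  q = 5: r = 36, s = 1 − 5·0 = 1, t = 0 − 5·1 = -5  (check: 276·1 + 48·(-5) = 36)
  q = 1: r = 12, s = 0 − 1·1 = -1, t = 1 − 1·(-5) = 6  (check: 276·(-1) + 48·6 = 12)
The row with r = 12 (the gcd) gives the Bezout coefficients s = -1, t = 6.
Result: 276 · (-1) + 48 · (6) = 12.

gcd(276, 48) = 12; s = -1, t = 6 (check: 276·(-1) + 48·6 = 12).


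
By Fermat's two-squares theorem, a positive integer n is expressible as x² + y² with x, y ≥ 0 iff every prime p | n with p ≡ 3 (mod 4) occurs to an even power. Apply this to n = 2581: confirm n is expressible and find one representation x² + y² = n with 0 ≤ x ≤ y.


Step 1: Factor n = 2581 = 29 · 89.
Step 2: Check the mod-4 condition on each prime factor: 29 ≡ 1 (mod 4), exponent 1; 89 ≡ 1 (mod 4), exponent 1.
All primes ≡ 3 (mod 4) appear to even exponent (or don't appear), so by the two-squares theorem n IS expressible as a sum of two squares.
Step 3: Build a representation. Here n = 29 · 89 is a product of primes ≡ 1 (mod 4). Each prime p ≡ 1 (mod 4) is itself a sum of two squares; find a² by testing p − a² for a perfect square:
  29: 29 − 1² = 28, 29 − 2² = 25 = 5² ⇒ 29 = 2² + 5².
  89: 89 − 1² = 88, 89 − 2² = 85, 89 − 3² = 80, 89 − 4² = 73, 89 − 5² = 64 = 8² ⇒ 89 = 5² + 8².
  Combine using the Brahmagupta–Fibonacci identity (a² + b²)(c² + d²) = (ac − bd)² + (ad + bc)² = (ac + bd)² + (ad − bc)²:
  29 · 89 = 2581: from (2² + 5²)(5² + 8²), take (2·5 − 5·8, 2·8 + 5·5) = (10 − 40, 16 + 25) = (-30, 41); dropping signs (only squares matter) gives (30, 41); check 30² + 41² = 900 + 1681 = 2581 ✓.
Step 4: Order so x ≤ y and verify: 30² + 41² = 900 + 1681 = 2581 = n. ✓

n = 2581 = 30² + 41² (one valid representation with x ≤ y).


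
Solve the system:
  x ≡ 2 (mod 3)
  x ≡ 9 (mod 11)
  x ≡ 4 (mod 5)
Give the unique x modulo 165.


Moduli 3, 11, 5 are pairwise coprime; by CRT there is a unique solution modulo M = 3 · 11 · 5 = 165.
Solve pairwise, accumulating the modulus:
  Start with x ≡ 2 (mod 3).
  Combine with x ≡ 9 (mod 11): since gcd(3, 11) = 1, we get a unique residue mod 33.
    Write x = 2 + 3·t and substitute into x ≡ 9 (mod 11): 3·t ≡ 9 − 2 = 7 (mod 11).
    The inverse of 3 mod 11 is 4 (since 3·4 = 12 = 1·11 + 1), so t ≡ 4·7 = 28 ≡ 6 (mod 11).
    Then x = 2 + 3·6 = 20, valid modulo lcm(3, 11) = 33: x ≡ 20 (mod 33).
  Combine with x ≡ 4 (mod 5): since gcd(33, 5) = 1, we get a unique residue mod 165.
    Write x = 20 + 33·t and substitute into x ≡ 4 (mod 5): 33·t ≡ 4 − 20 = -16 (mod 5).
    Reduce coefficients mod 5: 3·t ≡ 4 (mod 5).
    The inverse of 3 mod 5 is 2 (since 3·2 = 6 = 1·5 + 1), so t ≡ 2·4 = 8 ≡ 3 (mod 5).
    Then x = 20 + 33·3 = 119, valid modulo lcm(33, 5) = 165: x ≡ 119 (mod 165).
Verify: 119 mod 3 = 2 ✓, 119 mod 11 = 9 ✓, 119 mod 5 = 4 ✓.

x ≡ 119 (mod 165).


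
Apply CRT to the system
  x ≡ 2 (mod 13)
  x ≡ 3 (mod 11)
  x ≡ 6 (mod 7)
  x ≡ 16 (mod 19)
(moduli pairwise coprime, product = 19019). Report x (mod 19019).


Product of moduli M = 13 · 11 · 7 · 19 = 19019.
Merge one congruence at a time:
  Start: x ≡ 2 (mod 13).
  Combine with x ≡ 3 (mod 11); new modulus lcm = 143.
    Write x = 2 + 13·t and substitute into x ≡ 3 (mod 11): 13·t ≡ 3 − 2 = 1 (mod 11).
    Reduce coefficients mod 11: 2·t ≡ 1 (mod 11).
    The inverse of 2 mod 11 is 6 (since 2·6 = 12 = 1·11 + 1), so t ≡ 6·1 = 6 ≡ 6 (mod 11).
    Then x = 2 + 13·6 = 80, valid modulo lcm(13, 11) = 143: x ≡ 80 (mod 143).
  Combine with x ≡ 6 (mod 7); new modulus lcm = 1001.
    Write x = 80 + 143·t and substitute into x ≡ 6 (mod 7): 143·t ≡ 6 − 80 = -74 (mod 7).
    Reduce coefficients mod 7: 3·t ≡ 3 (mod 7).
    The inverse of 3 mod 7 is 5 (since 3·5 = 15 = 2·7 + 1), so t ≡ 5·3 = 15 ≡ 1 (mod 7).
    Then x = 80 + 143·1 = 223, valid modulo lcm(143, 7) = 1001: x ≡ 223 (mod 1001).
  Combine with x ≡ 16 (mod 19); new modulus lcm = 19019.
    Write x = 223 + 1001·t and substitute into x ≡ 16 (mod 19): 1001·t ≡ 16 − 223 = -207 (mod 19).
    Reduce coefficients mod 19: 13·t ≡ 2 (mod 19).
    The inverse of 13 mod 19 is 3 (since 13·3 = 39 = 2·19 + 1), so t ≡ 3·2 = 6 ≡ 6 (mod 19).
    Then x = 223 + 1001·6 = 6229, valid modulo lcm(1001, 19) = 19019: x ≡ 6229 (mod 19019).
Verify against each original: 6229 mod 13 = 2, 6229 mod 11 = 3, 6229 mod 7 = 6, 6229 mod 19 = 16.

x ≡ 6229 (mod 19019).


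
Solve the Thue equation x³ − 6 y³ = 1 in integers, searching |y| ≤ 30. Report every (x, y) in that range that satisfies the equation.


The equation is x³ - 6y³ = 1. For fixed y, x³ = 6·y³ + 1, so a solution requires the RHS to be a perfect cube.
Strategy: iterate y from -30 to 30, compute RHS = 6·y³ + 1, and check whether it is a (positive or negative) perfect cube.
Check small values of y:
  y = 0: RHS = 1 = (1)³ ⇒ x = 1 works.
  y = 1: RHS = 7 is not a perfect cube.
  y = -1: RHS = -5 is not a perfect cube.
  y = 2: RHS = 49 is not a perfect cube.
  y = -2: RHS = -47 is not a perfect cube.
  y = 3: RHS = 163 is not a perfect cube.
  y = -3: RHS = -161 is not a perfect cube.
Continuing the search up to |y| = 30 finds no further solutions beyond those listed.
Collected solutions: (1, 0).

Solutions (with |y| ≤ 30): (1, 0).


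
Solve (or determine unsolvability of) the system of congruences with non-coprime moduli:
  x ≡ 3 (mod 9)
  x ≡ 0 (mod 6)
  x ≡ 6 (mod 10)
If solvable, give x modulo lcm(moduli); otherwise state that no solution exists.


Moduli 9, 6, 10 are not pairwise coprime, so CRT works modulo lcm(m_i) when all pairwise compatibility conditions hold.
Pairwise compatibility: gcd(m_i, m_j) must divide a_i - a_j for every pair.
Merge one congruence at a time:
  Start: x ≡ 3 (mod 9).
  Combine with x ≡ 0 (mod 6): gcd(9, 6) = 3; 0 - 3 = -3, which IS divisible by 3, so compatible.
    Write x = 3 + 9·t and substitute into x ≡ 0 (mod 6): 9·t ≡ 0 − 3 = -3 (mod 6).
    Divide the congruence (and modulus) by g = 3: 3·t ≡ -1 (mod 2).
    Reduce coefficients mod 2: 1·t ≡ 1 (mod 2).
    So t ≡ 1 (mod 2).
    Then x = 3 + 9·1 = 12, valid modulo lcm(9, 6) = 18: x ≡ 12 (mod 18).
  Combine with x ≡ 6 (mod 10): gcd(18, 10) = 2; 6 - 12 = -6, which IS divisible by 2, so compatible.
    Write x = 12 + 18·t and substitute into x ≡ 6 (mod 10): 18·t ≡ 6 − 12 = -6 (mod 10).
    Divide the congruence (and modulus) by g = 2: 9·t ≡ -3 (mod 5).
    Reduce coefficients mod 5: 4·t ≡ 2 (mod 5).
    The inverse of 4 mod 5 is 4 (since 4·4 = 16 = 3·5 + 1), so t ≡ 4·2 = 8 ≡ 3 (mod 5).
    Then x = 12 + 18·3 = 66, valid modulo lcm(18, 10) = 90: x ≡ 66 (mod 90).
Verify: 66 mod 9 = 3, 66 mod 6 = 0, 66 mod 10 = 6.

x ≡ 66 (mod 90).


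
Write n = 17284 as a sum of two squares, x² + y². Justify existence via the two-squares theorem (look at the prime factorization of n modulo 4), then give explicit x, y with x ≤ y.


Step 1: Factor n = 17284 = 2^2 · 29 · 149.
Step 2: Check the mod-4 condition on each prime factor: 2 = 2 (special); 29 ≡ 1 (mod 4), exponent 1; 149 ≡ 1 (mod 4), exponent 1.
All primes ≡ 3 (mod 4) appear to even exponent (or don't appear), so by the two-squares theorem n IS expressible as a sum of two squares.
Step 3: Build a representation. Group n = k² · m with k = 2 and m = 29 · 149 = 4321 (a product of primes ≡ 1 (mod 4)); a representation of m scales to one of n via (k·x)² + (k·y)² = k²(x² + y²). Each prime p ≡ 1 (mod 4) is itself a sum of two squares; find a² by testing p − a² for a perfect square:
  29: 29 − 1² = 28, 29 − 2² = 25 = 5² ⇒ 29 = 2² + 5².
  149: 149 − 1² = 148, 149 − 2² = 145, 149 − 3² = 140, 149 − 4² = 133, 149 − 5² = 124, 149 − 6² = 113, 149 − 7² = 100 = 10² ⇒ 149 = 7² + 10².
  Combine using the Brahmagupta–Fibonacci identity (a² + b²)(c² + d²) = (ac − bd)² + (ad + bc)² = (ac + bd)² + (ad − bc)²:
  29 · 149 = 4321: from (2² + 5²)(7² + 10²), take (2·7 − 5·10, 2·10 + 5·7) = (14 − 50, 20 + 35) = (-36, 55); dropping signs (only squares matter) gives (36, 55); check 36² + 55² = 1296 + 3025 = 4321 ✓.
  Scale by k = 2: (2·36, 2·55) = (72, 110).
Step 4: Order so x ≤ y and verify: 72² + 110² = 5184 + 12100 = 17284 = n. ✓

n = 17284 = 72² + 110² (one valid representation with x ≤ y).


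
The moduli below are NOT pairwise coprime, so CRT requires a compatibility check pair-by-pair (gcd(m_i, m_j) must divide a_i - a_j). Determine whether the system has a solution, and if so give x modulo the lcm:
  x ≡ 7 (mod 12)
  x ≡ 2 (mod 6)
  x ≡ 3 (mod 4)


Moduli 12, 6, 4 are not pairwise coprime, so CRT works modulo lcm(m_i) when all pairwise compatibility conditions hold.
Pairwise compatibility: gcd(m_i, m_j) must divide a_i - a_j for every pair.
Merge one congruence at a time:
  Start: x ≡ 7 (mod 12).
  Combine with x ≡ 2 (mod 6): gcd(12, 6) = 6, and 2 - 7 = -5 is NOT divisible by 6.
    ⇒ system is inconsistent (no integer solution).

No solution (the system is inconsistent).


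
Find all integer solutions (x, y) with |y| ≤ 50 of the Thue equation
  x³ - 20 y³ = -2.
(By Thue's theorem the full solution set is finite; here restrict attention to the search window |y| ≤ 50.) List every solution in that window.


The equation is x³ - 20y³ = -2. For fixed y, x³ = 20·y³ − 2, so a solution requires the RHS to be a perfect cube.
Strategy: iterate y from -50 to 50, compute RHS = 20·y³ − 2, and check whether it is a (positive or negative) perfect cube.
Check small values of y:
  y = 0: RHS = -2 is not a perfect cube.
  y = 1: RHS = 18 is not a perfect cube.
  y = -1: RHS = -22 is not a perfect cube.
  y = 2: RHS = 158 is not a perfect cube.
  y = -2: RHS = -162 is not a perfect cube.
  y = 3: RHS = 538 is not a perfect cube.
  y = -3: RHS = -542 is not a perfect cube.
Continuing the search up to |y| = 50 finds no solutions either.
No (x, y) in the scanned range satisfies the equation.

No integer solutions with |y| ≤ 50.


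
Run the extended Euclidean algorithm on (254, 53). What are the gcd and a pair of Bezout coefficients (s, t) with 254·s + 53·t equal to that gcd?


Euclidean algorithm on (254, 53) — divide until remainder is 0:
  254 = 4 · 53 + 42
  53 = 1 · 42 + 11
  42 = 3 · 11 + 9
  11 = 1 · 9 + 2
  9 = 4 · 2 + 1
  2 = 2 · 1 + 0
gcd(254, 53) = 1.
Track Bezout coefficients alongside the remainders: start with r₀ = 254 = a·1 + b·0 (s = 1, t = 0) and r₁ = 53 = a·0 + b·1 (s = 0, t = 1); each new remainder r_{k+1} = r_{k-1} − q_k·r_k inherits s_{k+1} = s_{k-1} − q_k·s_k, t_{k+1} = t_{k-1} − q_k·t_k, so r_k = a·s_k + b·t_k at every step:
  q = 4: r = 42, s = 1 − 4·0 = 1, t = 0 − 4·1 = -4  (check: 254·1 + 53·(-4) = 42)
  q = 1: r = 11, s = 0 − 1·1 = -1, t = 1 − 1·(-4) = 5  (check: 254·(-1) + 53·5 = 11)
  q = 3: r = 9, s = 1 − 3·(-1) = 4, t = -4 − 3·5 = -19  (check: 254·4 + 53·(-19) = 9)
  q = 1: r = 2, s = -1 − 1·4 = -5, t = 5 − 1·(-19) = 24  (check: 254·(-5) + 53·24 = 2)
  q = 4: r = 1, s = 4 − 4·(-5) = 24, t = -19 − 4·24 = -115  (check: 254·24 + 53·(-115) = 1)
The row with r = 1 (the gcd) gives the Bezout coefficients s = 24, t = -115.
Result: 254 · (24) + 53 · (-115) = 1.

gcd(254, 53) = 1; s = 24, t = -115 (check: 254·24 + 53·(-115) = 1).


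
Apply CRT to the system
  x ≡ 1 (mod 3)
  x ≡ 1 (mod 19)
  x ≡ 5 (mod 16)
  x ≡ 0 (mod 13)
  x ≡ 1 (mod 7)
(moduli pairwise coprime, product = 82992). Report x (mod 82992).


Product of moduli M = 3 · 19 · 16 · 13 · 7 = 82992.
Merge one congruence at a time:
  Start: x ≡ 1 (mod 3).
  Combine with x ≡ 1 (mod 19); new modulus lcm = 57.
    Write x = 1 + 3·t and substitute into x ≡ 1 (mod 19): 3·t ≡ 1 − 1 = 0 (mod 19).
    The inverse of 3 mod 19 is 13 (since 3·13 = 39 = 2·19 + 1), so t ≡ 13·0 = 0 ≡ 0 (mod 19).
    Then x = 1 + 3·0 = 1, valid modulo lcm(3, 19) = 57: x ≡ 1 (mod 57).
  Combine with x ≡ 5 (mod 16); new modulus lcm = 912.
    Write x = 1 + 57·t and substitute into x ≡ 5 (mod 16): 57·t ≡ 5 − 1 = 4 (mod 16).
    Reduce coefficients mod 16: 9·t ≡ 4 (mod 16).
    The inverse of 9 mod 16 is 9 (since 9·9 = 81 = 5·16 + 1), so t ≡ 9·4 = 36 ≡ 4 (mod 16).
    Then x = 1 + 57·4 = 229, valid modulo lcm(57, 16) = 912: x ≡ 229 (mod 912).
  Combine with x ≡ 0 (mod 13); new modulus lcm = 11856.
    Write x = 229 + 912·t and substitute into x ≡ 0 (mod 13): 912·t ≡ 0 − 229 = -229 (mod 13).
    Reduce coefficients mod 13: 2·t ≡ 5 (mod 13).
    The inverse of 2 mod 13 is 7 (since 2·7 = 14 = 1·13 + 1), so t ≡ 7·5 = 35 ≡ 9 (mod 13).
    Then x = 229 + 912·9 = 8437, valid modulo lcm(912, 13) = 11856: x ≡ 8437 (mod 11856).
  Combine with x ≡ 1 (mod 7); new modulus lcm = 82992.
    Write x = 8437 + 11856·t and substitute into x ≡ 1 (mod 7): 11856·t ≡ 1 − 8437 = -8436 (mod 7).
    Reduce coefficients mod 7: 5·t ≡ 6 (mod 7).
    The inverse of 5 mod 7 is 3 (since 5·3 = 15 = 2·7 + 1), so t ≡ 3·6 = 18 ≡ 4 (mod 7).
    Then x = 8437 + 11856·4 = 55861, valid modulo lcm(11856, 7) = 82992: x ≡ 55861 (mod 82992).
Verify against each original: 55861 mod 3 = 1, 55861 mod 19 = 1, 55861 mod 16 = 5, 55861 mod 13 = 0, 55861 mod 7 = 1.

x ≡ 55861 (mod 82992).


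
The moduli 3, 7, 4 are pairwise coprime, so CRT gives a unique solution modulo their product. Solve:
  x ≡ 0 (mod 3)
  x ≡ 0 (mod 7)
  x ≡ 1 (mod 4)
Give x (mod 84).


Moduli 3, 7, 4 are pairwise coprime; by CRT there is a unique solution modulo M = 3 · 7 · 4 = 84.
Solve pairwise, accumulating the modulus:
  Start with x ≡ 0 (mod 3).
  Combine with x ≡ 0 (mod 7): since gcd(3, 7) = 1, we get a unique residue mod 21.
    Write x = 0 + 3·t and substitute into x ≡ 0 (mod 7): 3·t ≡ 0 − 0 = 0 (mod 7).
    The inverse of 3 mod 7 is 5 (since 3·5 = 15 = 2·7 + 1), so t ≡ 5·0 = 0 ≡ 0 (mod 7).
    Then x = 0 + 3·0 = 0, valid modulo lcm(3, 7) = 21: x ≡ 0 (mod 21).
  Combine with x ≡ 1 (mod 4): since gcd(21, 4) = 1, we get a unique residue mod 84.
    Write x = 0 + 21·t and substitute into x ≡ 1 (mod 4): 21·t ≡ 1 − 0 = 1 (mod 4).
    Reduce coefficients mod 4: 1·t ≡ 1 (mod 4).
    So t ≡ 1 (mod 4).
    Then x = 0 + 21·1 = 21, valid modulo lcm(21, 4) = 84: x ≡ 21 (mod 84).
Verify: 21 mod 3 = 0 ✓, 21 mod 7 = 0 ✓, 21 mod 4 = 1 ✓.

x ≡ 21 (mod 84).


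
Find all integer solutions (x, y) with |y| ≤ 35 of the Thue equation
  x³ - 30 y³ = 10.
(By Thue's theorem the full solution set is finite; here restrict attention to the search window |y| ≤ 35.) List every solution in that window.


The equation is x³ - 30y³ = 10. For fixed y, x³ = 30·y³ + 10, so a solution requires the RHS to be a perfect cube.
Strategy: iterate y from -35 to 35, compute RHS = 30·y³ + 10, and check whether it is a (positive or negative) perfect cube.
Check small values of y:
  y = 0: RHS = 10 is not a perfect cube.
  y = 1: RHS = 40 is not a perfect cube.
  y = -1: RHS = -20 is not a perfect cube.
  y = 2: RHS = 250 is not a perfect cube.
  y = -2: RHS = -230 is not a perfect cube.
  y = 3: RHS = 820 is not a perfect cube.
  y = -3: RHS = -800 is not a perfect cube.
Continuing the search up to |y| = 35 finds no solutions either.
No (x, y) in the scanned range satisfies the equation.

No integer solutions with |y| ≤ 35.


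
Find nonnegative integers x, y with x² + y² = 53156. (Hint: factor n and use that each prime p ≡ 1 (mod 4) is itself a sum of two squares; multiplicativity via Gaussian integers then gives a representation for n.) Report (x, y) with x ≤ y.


Step 1: Factor n = 53156 = 2^2 · 97 · 137.
Step 2: Check the mod-4 condition on each prime factor: 2 = 2 (special); 97 ≡ 1 (mod 4), exponent 1; 137 ≡ 1 (mod 4), exponent 1.
All primes ≡ 3 (mod 4) appear to even exponent (or don't appear), so by the two-squares theorem n IS expressible as a sum of two squares.
Step 3: Build a representation. Group n = k² · m with k = 2 and m = 97 · 137 = 13289 (a product of primes ≡ 1 (mod 4)); a representation of m scales to one of n via (k·x)² + (k·y)² = k²(x² + y²). Each prime p ≡ 1 (mod 4) is itself a sum of two squares; find a² by testing p − a² for a perfect square:
  97: 97 − 1² = 96, 97 − 2² = 93, 97 − 3² = 88, 97 − 4² = 81 = 9² ⇒ 97 = 4² + 9².
  137: 137 − 1² = 136, 137 − 2² = 133, 137 − 3² = 128, 137 − 4² = 121 = 11² ⇒ 137 = 4² + 11².
  Combine using the Brahmagupta–Fibonacci identity (a² + b²)(c² + d²) = (ac − bd)² + (ad + bc)² = (ac + bd)² + (ad − bc)²:
  97 · 137 = 13289: from (4² + 9²)(4² + 11²), take (4·4 − 9·11, 4·11 + 9·4) = (16 − 99, 44 + 36) = (-83, 80); dropping signs (only squares matter) gives (83, 80); check 83² + 80² = 6889 + 6400 = 13289 ✓.
  Scale by k = 2: (2·83, 2·80) = (166, 160).
Step 4: Order so x ≤ y and verify: 160² + 166² = 25600 + 27556 = 53156 = n. ✓

n = 53156 = 160² + 166² (one valid representation with x ≤ y).


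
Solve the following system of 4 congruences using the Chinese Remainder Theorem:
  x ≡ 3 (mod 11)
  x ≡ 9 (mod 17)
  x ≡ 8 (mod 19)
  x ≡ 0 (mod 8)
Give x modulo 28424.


Product of moduli M = 11 · 17 · 19 · 8 = 28424.
Merge one congruence at a time:
  Start: x ≡ 3 (mod 11).
  Combine with x ≡ 9 (mod 17); new modulus lcm = 187.
    Write x = 3 + 11·t and substitute into x ≡ 9 (mod 17): 11·t ≡ 9 − 3 = 6 (mod 17).
    The inverse of 11 mod 17 is 14 (since 11·14 = 154 = 9·17 + 1), so t ≡ 14·6 = 84 ≡ 16 (mod 17).
    Then x = 3 + 11·16 = 179, valid modulo lcm(11, 17) = 187: x ≡ 179 (mod 187).
  Combine with x ≡ 8 (mod 19); new modulus lcm = 3553.
    Write x = 179 + 187·t and substitute into x ≡ 8 (mod 19): 187·t ≡ 8 − 179 = -171 (mod 19).
    Reduce coefficients mod 19: 16·t ≡ 0 (mod 19).
    The inverse of 16 mod 19 is 6 (since 16·6 = 96 = 5·19 + 1), so t ≡ 6·0 = 0 ≡ 0 (mod 19).
    Then x = 179 + 187·0 = 179, valid modulo lcm(187, 19) = 3553: x ≡ 179 (mod 3553).
  Combine with x ≡ 0 (mod 8); new modulus lcm = 28424.
    Write x = 179 + 3553·t and substitute into x ≡ 0 (mod 8): 3553·t ≡ 0 − 179 = -179 (mod 8).
    Reduce coefficients mod 8: 1·t ≡ 5 (mod 8).
    So t ≡ 5 (mod 8).
    Then x = 179 + 3553·5 = 17944, valid modulo lcm(3553, 8) = 28424: x ≡ 17944 (mod 28424).
Verify against each original: 17944 mod 11 = 3, 17944 mod 17 = 9, 17944 mod 19 = 8, 17944 mod 8 = 0.

x ≡ 17944 (mod 28424).


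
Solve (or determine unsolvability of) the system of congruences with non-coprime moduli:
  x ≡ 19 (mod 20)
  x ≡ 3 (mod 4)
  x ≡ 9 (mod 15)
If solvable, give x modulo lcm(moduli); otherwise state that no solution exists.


Moduli 20, 4, 15 are not pairwise coprime, so CRT works modulo lcm(m_i) when all pairwise compatibility conditions hold.
Pairwise compatibility: gcd(m_i, m_j) must divide a_i - a_j for every pair.
Merge one congruence at a time:
  Start: x ≡ 19 (mod 20).
  Combine with x ≡ 3 (mod 4): gcd(20, 4) = 4; 3 - 19 = -16, which IS divisible by 4, so compatible.
    Write x = 19 + 20·t and substitute into x ≡ 3 (mod 4): 20·t ≡ 3 − 19 = -16 (mod 4).
    Divide the congruence (and modulus) by g = 4: 5·t ≡ -4 (mod 1).
    Modulo 1 every t works; take t = 0.
    Then x = 19 + 20·0 = 19, valid modulo lcm(20, 4) = 20: x ≡ 19 (mod 20).
  Combine with x ≡ 9 (mod 15): gcd(20, 15) = 5; 9 - 19 = -10, which IS divisible by 5, so compatible.
    Write x = 19 + 20·t and substitute into x ≡ 9 (mod 15): 20·t ≡ 9 − 19 = -10 (mod 15).
    Divide the congruence (and modulus) by g = 5: 4·t ≡ -2 (mod 3).
    Reduce coefficients mod 3: 1·t ≡ 1 (mod 3).
    So t ≡ 1 (mod 3).
    Then x = 19 + 20·1 = 39, valid modulo lcm(20, 15) = 60: x ≡ 39 (mod 60).
Verify: 39 mod 20 = 19, 39 mod 4 = 3, 39 mod 15 = 9.

x ≡ 39 (mod 60).


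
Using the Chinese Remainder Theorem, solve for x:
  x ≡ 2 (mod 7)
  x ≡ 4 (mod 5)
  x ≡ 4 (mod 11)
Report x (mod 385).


Moduli 7, 5, 11 are pairwise coprime; by CRT there is a unique solution modulo M = 7 · 5 · 11 = 385.
Solve pairwise, accumulating the modulus:
  Start with x ≡ 2 (mod 7).
  Combine with x ≡ 4 (mod 5): since gcd(7, 5) = 1, we get a unique residue mod 35.
    Write x = 2 + 7·t and substitute into x ≡ 4 (mod 5): 7·t ≡ 4 − 2 = 2 (mod 5).
    Reduce coefficients mod 5: 2·t ≡ 2 (mod 5).
    The inverse of 2 mod 5 is 3 (since 2·3 = 6 = 1·5 + 1), so t ≡ 3·2 = 6 ≡ 1 (mod 5).
    Then x = 2 + 7·1 = 9, valid modulo lcm(7, 5) = 35: x ≡ 9 (mod 35).
  Combine with x ≡ 4 (mod 11): since gcd(35, 11) = 1, we get a unique residue mod 385.
    Write x = 9 + 35·t and substitute into x ≡ 4 (mod 11): 35·t ≡ 4 − 9 = -5 (mod 11).
    Reduce coefficients mod 11: 2·t ≡ 6 (mod 11).
    The inverse of 2 mod 11 is 6 (since 2·6 = 12 = 1·11 + 1), so t ≡ 6·6 = 36 ≡ 3 (mod 11).
    Then x = 9 + 35·3 = 114, valid modulo lcm(35, 11) = 385: x ≡ 114 (mod 385).
Verify: 114 mod 7 = 2 ✓, 114 mod 5 = 4 ✓, 114 mod 11 = 4 ✓.

x ≡ 114 (mod 385).


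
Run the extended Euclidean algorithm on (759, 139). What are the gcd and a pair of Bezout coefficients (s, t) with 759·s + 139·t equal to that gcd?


Euclidean algorithm on (759, 139) — divide until remainder is 0:
  759 = 5 · 139 + 64
  139 = 2 · 64 + 11
  64 = 5 · 11 + 9
  11 = 1 · 9 + 2
  9 = 4 · 2 + 1
  2 = 2 · 1 + 0
gcd(759, 139) = 1.
Track Bezout coefficients alongside the remainders: start with r₀ = 759 = a·1 + b·0 (s = 1, t = 0) and r₁ = 139 = a·0 + b·1 (s = 0, t = 1); each new remainder r_{k+1} = r_{k-1} − q_k·r_k inherits s_{k+1} = s_{k-1} − q_k·s_k, t_{k+1} = t_{k-1} − q_k·t_k, so r_k = a·s_k + b·t_k at every step:
  q = 5: r = 64, s = 1 − 5·0 = 1, t = 0 − 5·1 = -5  (check: 759·1 + 139·(-5) = 64)
  q = 2: r = 11, s = 0 − 2·1 = -2, t = 1 − 2·(-5) = 11  (check: 759·(-2) + 139·11 = 11)
  q = 5: r = 9, s = 1 − 5·(-2) = 11, t = -5 − 5·11 = -60  (check: 759·11 + 139·(-60) = 9)
  q = 1: r = 2, s = -2 − 1·11 = -13, t = 11 − 1·(-60) = 71  (check: 759·(-13) + 139·71 = 2)
  q = 4: r = 1, s = 11 − 4·(-13) = 63, t = -60 − 4·71 = -344  (check: 759·63 + 139·(-344) = 1)
The row with r = 1 (the gcd) gives the Bezout coefficients s = 63, t = -344.
Result: 759 · (63) + 139 · (-344) = 1.

gcd(759, 139) = 1; s = 63, t = -344 (check: 759·63 + 139·(-344) = 1).
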